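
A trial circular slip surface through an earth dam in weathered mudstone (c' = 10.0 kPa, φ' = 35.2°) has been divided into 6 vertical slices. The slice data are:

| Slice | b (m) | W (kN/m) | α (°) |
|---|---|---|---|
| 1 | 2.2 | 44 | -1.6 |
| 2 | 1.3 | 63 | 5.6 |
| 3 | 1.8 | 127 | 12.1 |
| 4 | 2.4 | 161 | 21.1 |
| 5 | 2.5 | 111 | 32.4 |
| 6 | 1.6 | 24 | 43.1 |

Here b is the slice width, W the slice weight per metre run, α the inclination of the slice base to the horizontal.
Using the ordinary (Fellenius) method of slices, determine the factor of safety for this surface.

FS = 2.89

Ordinary method of slices: FS = Σ[c'·Δl_i + (W_i cosα_i)·tanφ'] / Σ W_i sinα_i, with Δl_i = b_i / cosα_i.
Slice 1: Δl = 2.2/cos(-1.6°) = 2.201 m; N'_1 = 44·cos(-1.6°) = 44.0; c'Δl = 22.01; W sinα = -1.2
Slice 2: Δl = 1.3/cos5.6° = 1.306 m; N'_2 = 63·cos5.6° = 62.7; c'Δl = 13.06; W sinα = 6.1
Slice 3: Δl = 1.8/cos12.1° = 1.841 m; N'_3 = 127·cos12.1° = 124.2; c'Δl = 18.41; W sinα = 26.6
Slice 4: Δl = 2.4/cos21.1° = 2.572 m; N'_4 = 161·cos21.1° = 150.2; c'Δl = 25.72; W sinα = 58.0
Slice 5: Δl = 2.5/cos32.4° = 2.961 m; N'_5 = 111·cos32.4° = 93.7; c'Δl = 29.61; W sinα = 59.5
Slice 6: Δl = 1.6/cos43.1° = 2.191 m; N'_6 = 24·cos43.1° = 17.5; c'Δl = 21.91; W sinα = 16.4
Σc'Δl = 130.7 kN/m; ΣN' = 492.3 kN/m; ΣW sinα = 165.4 kN/m
Resisting = 130.7 + 492.3·tan35.2° = 130.7 + 347.3 = 478.0 kN/m
FS = 478.0 / 165.4 = 2.890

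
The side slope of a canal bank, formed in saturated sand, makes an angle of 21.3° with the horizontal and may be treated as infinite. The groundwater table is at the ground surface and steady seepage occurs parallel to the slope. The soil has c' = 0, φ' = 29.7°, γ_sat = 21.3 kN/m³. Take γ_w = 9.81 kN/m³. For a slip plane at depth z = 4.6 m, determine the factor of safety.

FS = 0.79

With seepage parallel to the slope and the water table at the surface, the effective normal stress on the slip plane uses the buoyant unit weight γ' = γ_sat − γ_w while the driving shear stress uses γ_sat:
FS = [c' + γ' z cos²β tanφ'] / [γ_sat z sinβ cosβ]
(For c' = 0 this reduces to FS = (γ'/γ_sat)·tanφ'/tanβ.)
γ' = 21.3 − 9.81 = 11.49 kN/m³
Numerator = 0.0 + 11.49·4.6·cos²21.3°·tan29.7° = 0.0 + 11.49·4.6·0.8680·0.5704 = 26.169 kPa
Denominator = 21.3·4.6·sin21.3°·cos21.3° = 21.3·4.6·0.3633·0.9317 = 33.160 kPa
FS = 26.169 / 33.160 = 0.789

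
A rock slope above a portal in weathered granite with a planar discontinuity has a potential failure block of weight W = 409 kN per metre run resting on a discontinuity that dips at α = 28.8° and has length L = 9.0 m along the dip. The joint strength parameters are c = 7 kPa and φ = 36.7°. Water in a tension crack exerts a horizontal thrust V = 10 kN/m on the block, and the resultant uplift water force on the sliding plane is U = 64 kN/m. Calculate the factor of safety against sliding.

FS = 1.35

Resolving the block weight along and normal to the plane and applying the Mohr–Coulomb strength on the joint:
N' = W cosα − U − V sinα = 409·cos28.8° − 64 − 10·sin28.8° = 289.6 kN/m
Driving force T = W sinα + V cosα = 409·sin28.8° + 10·cos28.8° = 205.8 kN/m
Resisting force R = c·L + N'·tanφ = 7·9.0 + 289.6·tan36.7° = 63.0 + 215.9 = 278.9 kN/m
FS = R / T = 278.9 / 205.8 = 1.355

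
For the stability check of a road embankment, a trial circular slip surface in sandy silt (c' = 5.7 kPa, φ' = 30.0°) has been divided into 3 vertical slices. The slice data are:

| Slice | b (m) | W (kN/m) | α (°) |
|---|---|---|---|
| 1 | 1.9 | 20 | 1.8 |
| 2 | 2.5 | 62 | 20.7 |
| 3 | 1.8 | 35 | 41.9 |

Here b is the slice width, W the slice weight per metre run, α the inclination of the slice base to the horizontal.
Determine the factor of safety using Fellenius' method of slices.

FS = 2.18

Ordinary method of slices: FS = Σ[c'·Δl_i + (W_i cosα_i)·tanφ'] / Σ W_i sinα_i, with Δl_i = b_i / cosα_i.
Slice 1: Δl = 1.9/cos1.8° = 1.901 m; N'_1 = 20·cos1.8° = 20.0; c'Δl = 10.84; W sinα = 0.6
Slice 2: Δl = 2.5/cos20.7° = 2.673 m; N'_2 = 62·cos20.7° = 58.0; c'Δl = 15.23; W sinα = 21.9
Slice 3: Δl = 1.8/cos41.9° = 2.418 m; N'_3 = 35·cos41.9° = 26.1; c'Δl = 13.78; W sinα = 23.4
Σc'Δl = 39.9 kN/m; ΣN' = 104.0 kN/m; ΣW sinα = 45.9 kN/m
Resisting = 39.9 + 104.0·tan30.0° = 39.9 + 60.1 = 99.9 kN/m
FS = 99.9 / 45.9 = 2.176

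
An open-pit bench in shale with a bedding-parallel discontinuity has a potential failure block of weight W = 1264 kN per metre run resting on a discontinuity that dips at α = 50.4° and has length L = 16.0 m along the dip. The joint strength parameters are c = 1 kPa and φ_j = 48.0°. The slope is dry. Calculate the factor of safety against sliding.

Resolving the block weight along and normal to the plane and applying the Mohr–Coulomb strength on the joint:
N' = W cosα = 1264·cos50.4° = 805.7 kN/m
Driving force T = W sinα = 1264·sin50.4° = 973.9 kN/m
Resisting force R = c·L + N'·tanφ_j = 1·16.0 + 805.7·tan48.0° = 16.0 + 894.8 = 910.8 kN/m
FS = R / T = 910.8 / 973.9 = 0.935

FS = 0.94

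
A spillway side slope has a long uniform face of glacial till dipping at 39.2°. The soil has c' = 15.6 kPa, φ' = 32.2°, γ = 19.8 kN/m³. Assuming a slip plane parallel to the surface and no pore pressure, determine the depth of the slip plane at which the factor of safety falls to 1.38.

Setting FS = 1.38 in FS = [c' + γz cos²β tanφ'] / [γz sinβ cosβ] and solving for z:
z = c' / [γ cosβ (FS·sinβ − cosβ·tanφ')]
  = 15.6 / [19.8·cos39.2°·(1.38·sin39.2° − cos39.2°·tan32.2°)]
  = 15.6 / [19.8·0.7749·(1.38·0.6320 − 0.7749·0.6297)]
  = 15.6 / 5.8950 = 2.646 m

z = 2.65 m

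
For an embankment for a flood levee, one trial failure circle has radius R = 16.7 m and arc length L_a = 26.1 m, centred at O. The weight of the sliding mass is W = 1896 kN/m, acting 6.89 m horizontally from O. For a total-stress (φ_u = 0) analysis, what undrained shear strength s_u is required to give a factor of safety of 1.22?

FS = s_u·L_a·R / (W·d), so s_u = FS·W·d / (L_a·R).
s_u = 1.22·1896·6.89 / (26.10·16.7) = 15937.4 / 435.87 = 36.56 kPa

s_u = 36.6 kPa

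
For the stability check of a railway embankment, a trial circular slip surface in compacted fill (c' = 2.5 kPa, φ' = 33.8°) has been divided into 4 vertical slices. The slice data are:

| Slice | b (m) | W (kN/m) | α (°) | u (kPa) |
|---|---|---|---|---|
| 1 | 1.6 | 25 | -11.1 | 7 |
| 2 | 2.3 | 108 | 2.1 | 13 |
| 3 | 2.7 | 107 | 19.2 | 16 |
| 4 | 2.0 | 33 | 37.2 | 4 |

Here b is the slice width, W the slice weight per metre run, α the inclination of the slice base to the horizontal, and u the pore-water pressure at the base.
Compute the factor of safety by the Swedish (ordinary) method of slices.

Ordinary method of slices: FS = Σ[c'·Δl_i + (W_i cosα_i − u_i·Δl_i)·tanφ'] / Σ W_i sinα_i, with Δl_i = b_i / cosα_i.
Slice 1: Δl = 1.6/cos(-11.1°) = 1.631 m; N'_1 = 25·cos(-11.1°) − 7·1.631 = 13.1; c'Δl = 4.08; W sinα = -4.8
Slice 2: Δl = 2.3/cos2.1° = 2.302 m; N'_2 = 108·cos2.1° − 13·2.302 = 78.0; c'Δl = 5.75; W sinα = 4.0
Slice 3: Δl = 2.7/cos19.2° = 2.859 m; N'_3 = 107·cos19.2° − 16·2.859 = 55.3; c'Δl = 7.15; W sinα = 35.2
Slice 4: Δl = 2.0/cos37.2° = 2.511 m; N'_4 = 33·cos37.2° − 4·2.511 = 16.2; c'Δl = 6.28; W sinα = 20.0
Σc'Δl = 23.3 kN/m; ΣN' = 162.7 kN/m; ΣW sinα = 54.3 kN/m
Resisting = 23.3 + 162.7·tan33.8° = 23.3 + 108.9 = 132.2 kN/m
FS = 132.2 / 54.3 = 2.434

FS = 2.43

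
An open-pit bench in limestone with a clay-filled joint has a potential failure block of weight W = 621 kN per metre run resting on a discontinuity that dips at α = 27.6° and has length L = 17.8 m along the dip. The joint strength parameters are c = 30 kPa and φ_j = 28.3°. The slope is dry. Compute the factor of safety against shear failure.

Resolving the block weight along and normal to the plane and applying the Mohr–Coulomb strength on the joint:
N' = W cosα = 621·cos27.6° = 550.3 kN/m
Driving force T = W sinα = 621·sin27.6° = 287.7 kN/m
Resisting force R = c·L + N'·tanφ_j = 30·17.8 + 550.3·tan28.3° = 534.0 + 296.3 = 830.3 kN/m
FS = R / T = 830.3 / 287.7 = 2.886

FS = 2.89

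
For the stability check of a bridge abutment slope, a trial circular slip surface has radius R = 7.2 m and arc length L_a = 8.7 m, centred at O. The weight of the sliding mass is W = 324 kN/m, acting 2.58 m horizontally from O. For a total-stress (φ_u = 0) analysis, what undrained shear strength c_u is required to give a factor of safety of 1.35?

c_u = 18.0 kPa

FS = c_u·L_a·R / (W·d), so c_u = FS·W·d / (L_a·R).
c_u = 1.35·324·2.58 / (8.70·7.2) = 1128.5 / 62.64 = 18.02 kPa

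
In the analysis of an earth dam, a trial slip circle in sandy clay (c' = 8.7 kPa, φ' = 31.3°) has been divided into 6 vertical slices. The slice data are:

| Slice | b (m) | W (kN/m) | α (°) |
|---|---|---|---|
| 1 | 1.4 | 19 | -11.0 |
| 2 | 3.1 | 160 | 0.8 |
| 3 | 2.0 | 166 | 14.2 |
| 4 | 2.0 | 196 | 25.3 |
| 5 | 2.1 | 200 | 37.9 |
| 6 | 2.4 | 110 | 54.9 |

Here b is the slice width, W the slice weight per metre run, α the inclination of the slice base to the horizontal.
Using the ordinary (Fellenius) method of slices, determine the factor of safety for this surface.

Ordinary method of slices: FS = Σ[c'·Δl_i + (W_i cosα_i)·tanφ'] / Σ W_i sinα_i, with Δl_i = b_i / cosα_i.
Slice 1: Δl = 1.4/cos(-11.0°) = 1.426 m; N'_1 = 19·cos(-11.0°) = 18.7; c'Δl = 12.41; W sinα = -3.6
Slice 2: Δl = 3.1/cos0.8° = 3.100 m; N'_2 = 160·cos0.8° = 160.0; c'Δl = 26.97; W sinα = 2.2
Slice 3: Δl = 2.0/cos14.2° = 2.063 m; N'_3 = 166·cos14.2° = 160.9; c'Δl = 17.95; W sinα = 40.7
Slice 4: Δl = 2.0/cos25.3° = 2.212 m; N'_4 = 196·cos25.3° = 177.2; c'Δl = 19.25; W sinα = 83.8
Slice 5: Δl = 2.1/cos37.9° = 2.661 m; N'_5 = 200·cos37.9° = 157.8; c'Δl = 23.15; W sinα = 122.9
Slice 6: Δl = 2.4/cos54.9° = 4.174 m; N'_6 = 110·cos54.9° = 63.3; c'Δl = 36.31; W sinα = 90.0
Σc'Δl = 136.0 kN/m; ΣN' = 737.8 kN/m; ΣW sinα = 335.9 kN/m
Resisting = 136.0 + 737.8·tan31.3° = 136.0 + 448.6 = 584.6 kN/m
FS = 584.6 / 335.9 = 1.740

FS = 1.74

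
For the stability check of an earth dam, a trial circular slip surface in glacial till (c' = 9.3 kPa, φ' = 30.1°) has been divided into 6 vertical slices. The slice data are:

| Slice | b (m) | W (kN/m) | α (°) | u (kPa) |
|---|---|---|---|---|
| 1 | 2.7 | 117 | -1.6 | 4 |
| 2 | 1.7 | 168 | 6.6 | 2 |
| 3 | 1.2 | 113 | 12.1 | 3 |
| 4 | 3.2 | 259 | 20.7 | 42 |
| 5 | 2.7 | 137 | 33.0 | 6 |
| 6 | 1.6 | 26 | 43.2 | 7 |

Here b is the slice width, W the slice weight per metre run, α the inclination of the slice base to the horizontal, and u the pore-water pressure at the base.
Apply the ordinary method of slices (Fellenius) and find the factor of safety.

Ordinary method of slices: FS = Σ[c'·Δl_i + (W_i cosα_i − u_i·Δl_i)·tanφ'] / Σ W_i sinα_i, with Δl_i = b_i / cosα_i.
Slice 1: Δl = 2.7/cos(-1.6°) = 2.701 m; N'_1 = 117·cos(-1.6°) − 4·2.701 = 106.2; c'Δl = 25.12; W sinα = -3.3
Slice 2: Δl = 1.7/cos6.6° = 1.711 m; N'_2 = 168·cos6.6° − 2·1.711 = 163.5; c'Δl = 15.92; W sinα = 19.3
Slice 3: Δl = 1.2/cos12.1° = 1.227 m; N'_3 = 113·cos12.1° − 3·1.227 = 106.8; c'Δl = 11.41; W sinα = 23.7
Slice 4: Δl = 3.2/cos20.7° = 3.421 m; N'_4 = 259·cos20.7° − 42·3.421 = 98.6; c'Δl = 31.81; W sinα = 91.5
Slice 5: Δl = 2.7/cos33.0° = 3.219 m; N'_5 = 137·cos33.0° − 6·3.219 = 95.6; c'Δl = 29.94; W sinα = 74.6
Slice 6: Δl = 1.6/cos43.2° = 2.195 m; N'_6 = 26·cos43.2° − 7·2.195 = 3.6; c'Δl = 20.41; W sinα = 17.8
Σc'Δl = 134.6 kN/m; ΣN' = 574.2 kN/m; ΣW sinα = 223.7 kN/m
Resisting = 134.6 + 574.2·tan30.1° = 134.6 + 332.9 = 467.5 kN/m
FS = 467.5 / 223.7 = 2.090

FS = 2.09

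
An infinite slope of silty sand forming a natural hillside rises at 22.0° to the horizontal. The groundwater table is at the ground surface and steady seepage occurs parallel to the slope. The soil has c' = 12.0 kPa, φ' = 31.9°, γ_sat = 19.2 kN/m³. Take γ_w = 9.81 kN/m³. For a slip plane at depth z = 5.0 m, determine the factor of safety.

With seepage parallel to the slope and the water table at the surface, the effective normal stress on the slip plane uses the buoyant unit weight γ' = γ_sat − γ_w while the driving shear stress uses γ_sat:
FS = [c' + γ' z cos²β tanφ'] / [γ_sat z sinβ cosβ]
γ' = 19.2 − 9.81 = 9.39 kN/m³
Numerator = 12.0 + 9.39·5.0·cos²22.0°·tan31.9° = 12.0 + 9.39·5.0·0.8597·0.6224 = 37.123 kPa
Denominator = 19.2·5.0·sin22.0°·cos22.0° = 19.2·5.0·0.3746·0.9272 = 33.344 kPa
FS = 37.123 / 33.344 = 1.113

FS = 1.11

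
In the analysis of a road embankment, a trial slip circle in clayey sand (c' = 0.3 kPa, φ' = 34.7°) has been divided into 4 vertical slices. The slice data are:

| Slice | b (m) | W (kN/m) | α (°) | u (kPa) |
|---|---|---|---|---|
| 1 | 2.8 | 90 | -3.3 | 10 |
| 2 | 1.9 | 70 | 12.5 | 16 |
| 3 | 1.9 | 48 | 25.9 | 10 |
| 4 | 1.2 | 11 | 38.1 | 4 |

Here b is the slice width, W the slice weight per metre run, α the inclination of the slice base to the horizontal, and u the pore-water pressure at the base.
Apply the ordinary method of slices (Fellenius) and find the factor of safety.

FS = 2.34

Ordinary method of slices: FS = Σ[c'·Δl_i + (W_i cosα_i − u_i·Δl_i)·tanφ'] / Σ W_i sinα_i, with Δl_i = b_i / cosα_i.
Slice 1: Δl = 2.8/cos(-3.3°) = 2.805 m; N'_1 = 90·cos(-3.3°) − 10·2.805 = 61.8; c'Δl = 0.84; W sinα = -5.2
Slice 2: Δl = 1.9/cos12.5° = 1.946 m; N'_2 = 70·cos12.5° − 16·1.946 = 37.2; c'Δl = 0.58; W sinα = 15.2
Slice 3: Δl = 1.9/cos25.9° = 2.112 m; N'_3 = 48·cos25.9° − 10·2.112 = 22.1; c'Δl = 0.63; W sinα = 21.0
Slice 4: Δl = 1.2/cos38.1° = 1.525 m; N'_4 = 11·cos38.1° − 4·1.525 = 2.6; c'Δl = 0.46; W sinα = 6.8
Σc'Δl = 2.5 kN/m; ΣN' = 123.6 kN/m; ΣW sinα = 37.7 kN/m
Resisting = 2.5 + 123.6·tan34.7° = 2.5 + 85.6 = 88.1 kN/m
FS = 88.1 / 37.7 = 2.336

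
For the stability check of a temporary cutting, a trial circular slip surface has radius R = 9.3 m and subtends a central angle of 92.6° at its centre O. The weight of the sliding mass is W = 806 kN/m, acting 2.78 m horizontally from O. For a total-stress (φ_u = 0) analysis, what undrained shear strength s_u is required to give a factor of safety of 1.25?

s_u = 20.0 kPa

FS = s_u·L_a·R / (W·d), so s_u = FS·W·d / (L_a·R).
Arc length L_a = R·θ = 9.3·(92.6°·π/180) = 9.3·1.6162 = 15.03 m
s_u = 1.25·806·2.78 / (15.03·9.3) = 2800.8 / 139.78 = 20.04 kPa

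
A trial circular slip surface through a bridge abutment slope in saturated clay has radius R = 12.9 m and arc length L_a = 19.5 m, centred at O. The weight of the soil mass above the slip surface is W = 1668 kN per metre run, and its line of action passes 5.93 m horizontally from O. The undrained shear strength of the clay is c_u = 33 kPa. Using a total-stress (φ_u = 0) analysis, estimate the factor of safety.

FS = 0.84

Taking moments about the centre O, the resisting moment is provided by the undrained shear strength acting along the arc:
M_R = c_u·L_a·R = 33·19.50·12.9 = 8301.1 kN·m/m
M_D = W·d = 1668·5.93 = 9891.2 kN·m/m
FS = M_R / M_D = 8301.1 / 9891.2 = 0.839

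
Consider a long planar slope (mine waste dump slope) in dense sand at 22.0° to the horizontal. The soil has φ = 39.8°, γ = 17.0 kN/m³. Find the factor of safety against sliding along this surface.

For a dry cohesionless infinite slope the factor of safety is FS = tanφ / tanβ.
FS = tan39.8° / tan22.0° = 0.8332 / 0.4040 = 2.062

FS = 2.06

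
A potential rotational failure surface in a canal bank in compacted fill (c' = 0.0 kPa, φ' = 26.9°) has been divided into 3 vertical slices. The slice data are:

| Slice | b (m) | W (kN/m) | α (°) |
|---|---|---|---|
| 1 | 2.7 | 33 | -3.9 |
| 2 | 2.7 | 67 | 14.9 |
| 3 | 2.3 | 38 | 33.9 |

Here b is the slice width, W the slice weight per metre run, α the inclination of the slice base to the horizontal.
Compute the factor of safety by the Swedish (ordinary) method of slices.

Ordinary method of slices: FS = Σ[c'·Δl_i + (W_i cosα_i)·tanφ'] / Σ W_i sinα_i, with Δl_i = b_i / cosα_i.
Slice 1: Δl = 2.7/cos(-3.9°) = 2.706 m; N'_1 = 33·cos(-3.9°) = 32.9; c'Δl = 0.00; W sinα = -2.2
Slice 2: Δl = 2.7/cos14.9° = 2.794 m; N'_2 = 67·cos14.9° = 64.7; c'Δl = 0.00; W sinα = 17.2
Slice 3: Δl = 2.3/cos33.9° = 2.771 m; N'_3 = 38·cos33.9° = 31.5; c'Δl = 0.00; W sinα = 21.2
Σc'Δl = 0.0 kN/m; ΣN' = 129.2 kN/m; ΣW sinα = 36.2 kN/m
Resisting = 0.0 + 129.2·tan26.9° = 0.0 + 65.6 = 65.6 kN/m
FS = 65.6 / 36.2 = 1.812

FS = 1.81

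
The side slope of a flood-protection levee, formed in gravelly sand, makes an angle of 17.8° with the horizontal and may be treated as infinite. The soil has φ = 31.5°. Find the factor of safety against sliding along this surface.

FS = 1.91

For a dry cohesionless infinite slope the factor of safety is FS = tanφ / tanβ.
FS = tan31.5° / tan17.8° = 0.6128 / 0.3211 = 1.909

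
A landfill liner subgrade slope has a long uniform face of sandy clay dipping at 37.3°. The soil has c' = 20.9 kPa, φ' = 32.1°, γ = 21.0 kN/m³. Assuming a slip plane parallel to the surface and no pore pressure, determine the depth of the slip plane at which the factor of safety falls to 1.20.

z = 5.48 m

Setting FS = 1.20 in FS = [c' + γz cos²β tanφ'] / [γz sinβ cosβ] and solving for z:
z = c' / [γ cosβ (FS·sinβ − cosβ·tanφ')]
  = 20.9 / [21.0·cos37.3°·(1.20·sin37.3° − cos37.3°·tan32.1°)]
  = 20.9 / [21.0·0.7955·(1.20·0.6060 − 0.7955·0.6273)]
  = 20.9 / 3.8118 = 5.483 m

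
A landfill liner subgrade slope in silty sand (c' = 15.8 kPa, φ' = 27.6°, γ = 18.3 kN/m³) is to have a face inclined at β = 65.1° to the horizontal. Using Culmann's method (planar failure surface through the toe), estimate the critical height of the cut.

Culmann's analysis gives the critical failure plane at α_cr = (β + φ')/2 = (65.1 + 27.6)/2 = 46.3°, and the critical height
H_c = (4c'/γ) · sinβ cosφ' / [1 − cos(β − φ')]
    = (4·15.8/18.3) · sin65.1°·cos27.6° / [1 − cos(37.5°)]
    = 3.454 · 0.9070·0.8862 / [1 − 0.7934]
    = 3.454 · 0.8038 / 0.2066
    = 13.43 m

H_c = 13.43 m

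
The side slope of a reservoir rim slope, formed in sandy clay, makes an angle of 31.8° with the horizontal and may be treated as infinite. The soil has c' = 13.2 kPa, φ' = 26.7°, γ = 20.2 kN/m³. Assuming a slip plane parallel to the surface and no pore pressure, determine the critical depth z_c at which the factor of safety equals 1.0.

z_c = 7.73 m

Setting FS = 1.00 in FS = [c' + γz cos²β tanφ'] / [γz sinβ cosβ] and solving for z:
z = c' / [γ cosβ (FS·sinβ − cosβ·tanφ')]
  = 13.2 / [20.2·cos31.8°·(1.00·sin31.8° − cos31.8°·tan26.7°)]
  = 13.2 / [20.2·0.8499·(1.00·0.5270 − 0.8499·0.5029)]
  = 13.2 / 1.7083 = 7.727 m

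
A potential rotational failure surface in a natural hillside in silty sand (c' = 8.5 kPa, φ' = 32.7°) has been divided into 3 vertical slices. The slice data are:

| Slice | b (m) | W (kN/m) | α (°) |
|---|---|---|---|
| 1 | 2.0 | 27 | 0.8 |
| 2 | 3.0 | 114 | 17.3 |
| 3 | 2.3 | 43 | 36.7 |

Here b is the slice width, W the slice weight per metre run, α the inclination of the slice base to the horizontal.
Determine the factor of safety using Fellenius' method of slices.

Ordinary method of slices: FS = Σ[c'·Δl_i + (W_i cosα_i)·tanφ'] / Σ W_i sinα_i, with Δl_i = b_i / cosα_i.
Slice 1: Δl = 2.0/cos0.8° = 2.000 m; N'_1 = 27·cos0.8° = 27.0; c'Δl = 17.00; W sinα = 0.4
Slice 2: Δl = 3.0/cos17.3° = 3.142 m; N'_2 = 114·cos17.3° = 108.8; c'Δl = 26.71; W sinα = 33.9
Slice 3: Δl = 2.3/cos36.7° = 2.869 m; N'_3 = 43·cos36.7° = 34.5; c'Δl = 24.38; W sinα = 25.7
Σc'Δl = 68.1 kN/m; ΣN' = 170.3 kN/m; ΣW sinα = 60.0 kN/m
Resisting = 68.1 + 170.3·tan32.7° = 68.1 + 109.3 = 177.4 kN/m
FS = 177.4 / 60.0 = 2.958

FS = 2.96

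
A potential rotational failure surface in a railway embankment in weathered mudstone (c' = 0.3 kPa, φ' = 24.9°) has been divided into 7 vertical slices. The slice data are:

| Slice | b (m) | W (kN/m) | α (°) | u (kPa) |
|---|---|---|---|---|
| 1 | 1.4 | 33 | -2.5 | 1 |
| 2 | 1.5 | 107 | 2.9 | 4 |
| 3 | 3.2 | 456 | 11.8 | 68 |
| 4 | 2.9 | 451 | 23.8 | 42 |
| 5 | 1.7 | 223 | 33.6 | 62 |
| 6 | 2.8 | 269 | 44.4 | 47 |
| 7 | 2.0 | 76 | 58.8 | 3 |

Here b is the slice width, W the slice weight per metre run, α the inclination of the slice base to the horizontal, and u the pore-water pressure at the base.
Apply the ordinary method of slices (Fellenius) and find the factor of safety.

FS = 0.53

Ordinary method of slices: FS = Σ[c'·Δl_i + (W_i cosα_i − u_i·Δl_i)·tanφ'] / Σ W_i sinα_i, with Δl_i = b_i / cosα_i.
Slice 1: Δl = 1.4/cos(-2.5°) = 1.401 m; N'_1 = 33·cos(-2.5°) − 1·1.401 = 31.6; c'Δl = 0.42; W sinα = -1.4
Slice 2: Δl = 1.5/cos2.9° = 1.502 m; N'_2 = 107·cos2.9° − 4·1.502 = 100.9; c'Δl = 0.45; W sinα = 5.4
Slice 3: Δl = 3.2/cos11.8° = 3.269 m; N'_3 = 456·cos11.8° − 68·3.269 = 224.1; c'Δl = 0.98; W sinα = 93.3
Slice 4: Δl = 2.9/cos23.8° = 3.170 m; N'_4 = 451·cos23.8° − 42·3.170 = 279.5; c'Δl = 0.95; W sinα = 182.0
Slice 5: Δl = 1.7/cos33.6° = 2.041 m; N'_5 = 223·cos33.6° − 62·2.041 = 59.2; c'Δl = 0.61; W sinα = 123.4
Slice 6: Δl = 2.8/cos44.4° = 3.919 m; N'_6 = 269·cos44.4° − 47·3.919 = 8.0; c'Δl = 1.18; W sinα = 188.2
Slice 7: Δl = 2.0/cos58.8° = 3.861 m; N'_7 = 76·cos58.8° − 3·3.861 = 27.8; c'Δl = 1.16; W sinα = 65.0
Σc'Δl = 5.7 kN/m; ΣN' = 731.0 kN/m; ΣW sinα = 655.8 kN/m
Resisting = 5.7 + 731.0·tan24.9° = 5.7 + 339.3 = 345.1 kN/m
FS = 345.1 / 655.8 = 0.526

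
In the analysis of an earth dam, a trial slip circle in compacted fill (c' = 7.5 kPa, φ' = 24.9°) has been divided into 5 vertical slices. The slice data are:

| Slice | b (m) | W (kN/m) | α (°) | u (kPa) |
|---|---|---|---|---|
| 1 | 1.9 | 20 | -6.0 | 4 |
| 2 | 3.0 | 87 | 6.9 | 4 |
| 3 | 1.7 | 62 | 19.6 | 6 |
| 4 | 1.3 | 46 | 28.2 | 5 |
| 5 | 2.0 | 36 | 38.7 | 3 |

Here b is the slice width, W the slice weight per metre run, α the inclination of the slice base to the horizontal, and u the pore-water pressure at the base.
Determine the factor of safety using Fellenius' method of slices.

Ordinary method of slices: FS = Σ[c'·Δl_i + (W_i cosα_i − u_i·Δl_i)·tanφ'] / Σ W_i sinα_i, with Δl_i = b_i / cosα_i.
Slice 1: Δl = 1.9/cos(-6.0°) = 1.910 m; N'_1 = 20·cos(-6.0°) − 4·1.910 = 12.2; c'Δl = 14.33; W sinα = -2.1
Slice 2: Δl = 3.0/cos6.9° = 3.022 m; N'_2 = 87·cos6.9° − 4·3.022 = 74.3; c'Δl = 22.66; W sinα = 10.5
Slice 3: Δl = 1.7/cos19.6° = 1.805 m; N'_3 = 62·cos19.6° − 6·1.805 = 47.6; c'Δl = 13.53; W sinα = 20.8
Slice 4: Δl = 1.3/cos28.2° = 1.475 m; N'_4 = 46·cos28.2° − 5·1.475 = 33.2; c'Δl = 11.06; W sinα = 21.7
Slice 5: Δl = 2.0/cos38.7° = 2.563 m; N'_5 = 36·cos38.7° − 3·2.563 = 20.4; c'Δl = 19.22; W sinα = 22.5
Σc'Δl = 80.8 kN/m; ΣN' = 187.7 kN/m; ΣW sinα = 73.4 kN/m
Resisting = 80.8 + 187.7·tan24.9° = 80.8 + 87.1 = 167.9 kN/m
FS = 167.9 / 73.4 = 2.288

FS = 2.29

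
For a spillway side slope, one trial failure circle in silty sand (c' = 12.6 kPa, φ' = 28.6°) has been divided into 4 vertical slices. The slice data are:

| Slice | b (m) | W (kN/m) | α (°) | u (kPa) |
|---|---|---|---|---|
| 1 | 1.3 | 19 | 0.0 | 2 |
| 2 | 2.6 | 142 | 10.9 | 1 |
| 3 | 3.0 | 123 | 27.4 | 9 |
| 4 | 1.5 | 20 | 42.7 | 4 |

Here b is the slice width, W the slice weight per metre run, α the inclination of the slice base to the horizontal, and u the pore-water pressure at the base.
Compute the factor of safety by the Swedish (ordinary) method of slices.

FS = 2.56

Ordinary method of slices: FS = Σ[c'·Δl_i + (W_i cosα_i − u_i·Δl_i)·tanφ'] / Σ W_i sinα_i, with Δl_i = b_i / cosα_i.
Slice 1: Δl = 1.3/cos0.0° = 1.300 m; N'_1 = 19·cos0.0° − 2·1.300 = 16.4; c'Δl = 16.38; W sinα = 0.0
Slice 2: Δl = 2.6/cos10.9° = 2.648 m; N'_2 = 142·cos10.9° − 1·2.648 = 136.8; c'Δl = 33.36; W sinα = 26.9
Slice 3: Δl = 3.0/cos27.4° = 3.379 m; N'_3 = 123·cos27.4° − 9·3.379 = 78.8; c'Δl = 42.58; W sinα = 56.6
Slice 4: Δl = 1.5/cos42.7° = 2.041 m; N'_4 = 20·cos42.7° − 4·2.041 = 6.5; c'Δl = 25.72; W sinα = 13.6
Σc'Δl = 118.0 kN/m; ΣN' = 238.5 kN/m; ΣW sinα = 97.0 kN/m
Resisting = 118.0 + 238.5·tan28.6° = 118.0 + 130.0 = 248.1 kN/m
FS = 248.1 / 97.0 = 2.557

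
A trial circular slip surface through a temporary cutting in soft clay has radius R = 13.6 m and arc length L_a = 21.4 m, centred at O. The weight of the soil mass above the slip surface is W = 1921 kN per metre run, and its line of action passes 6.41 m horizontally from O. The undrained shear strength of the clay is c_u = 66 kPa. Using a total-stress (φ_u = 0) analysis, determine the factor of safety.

Taking moments about the centre O, the resisting moment is provided by the undrained shear strength acting along the arc:
M_R = c_u·L_a·R = 66·21.40·13.6 = 19208.6 kN·m/m
M_D = W·d = 1921·6.41 = 12313.6 kN·m/m
FS = M_R / M_D = 19208.6 / 12313.6 = 1.560

FS = 1.56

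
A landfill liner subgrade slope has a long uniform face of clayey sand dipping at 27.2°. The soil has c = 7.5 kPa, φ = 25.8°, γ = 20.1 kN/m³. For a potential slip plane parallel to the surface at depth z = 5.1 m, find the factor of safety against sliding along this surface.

FS = 1.12

For an infinite slope with a slip plane parallel to the surface (no pore pressure): FS = [c + γz cos²β tanφ] / [γz sinβ cosβ].
γz = 20.1·5.1 = 102.51 kN/m²
Numerator = 7.5 + 102.51·cos²27.2°·tan25.8° = 7.5 + 102.51·0.7911·0.4834 = 46.701 kPa
Denominator = 102.51·sin27.2°·cos27.2° = 102.51·0.4571·0.8894 = 41.675 kPa
FS = 46.701 / 41.675 = 1.121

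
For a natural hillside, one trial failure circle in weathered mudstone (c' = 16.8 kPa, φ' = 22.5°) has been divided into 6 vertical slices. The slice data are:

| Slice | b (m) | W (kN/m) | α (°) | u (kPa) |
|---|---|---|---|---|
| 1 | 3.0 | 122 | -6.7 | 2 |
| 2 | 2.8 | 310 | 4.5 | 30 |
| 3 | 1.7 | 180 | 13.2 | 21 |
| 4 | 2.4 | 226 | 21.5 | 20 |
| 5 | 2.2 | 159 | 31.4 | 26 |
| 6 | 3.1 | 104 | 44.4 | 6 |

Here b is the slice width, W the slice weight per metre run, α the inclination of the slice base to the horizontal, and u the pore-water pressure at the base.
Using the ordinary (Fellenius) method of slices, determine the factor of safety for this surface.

FS = 2.07

Ordinary method of slices: FS = Σ[c'·Δl_i + (W_i cosα_i − u_i·Δl_i)·tanφ'] / Σ W_i sinα_i, with Δl_i = b_i / cosα_i.
Slice 1: Δl = 3.0/cos(-6.7°) = 3.021 m; N'_1 = 122·cos(-6.7°) − 2·3.021 = 115.1; c'Δl = 50.75; W sinα = -14.2
Slice 2: Δl = 2.8/cos4.5° = 2.809 m; N'_2 = 310·cos4.5° − 30·2.809 = 224.8; c'Δl = 47.19; W sinα = 24.3
Slice 3: Δl = 1.7/cos13.2° = 1.746 m; N'_3 = 180·cos13.2° − 21·1.746 = 138.6; c'Δl = 29.34; W sinα = 41.1
Slice 4: Δl = 2.4/cos21.5° = 2.579 m; N'_4 = 226·cos21.5° − 20·2.579 = 158.7; c'Δl = 43.34; W sinα = 82.8
Slice 5: Δl = 2.2/cos31.4° = 2.577 m; N'_5 = 159·cos31.4° − 26·2.577 = 68.7; c'Δl = 43.30; W sinα = 82.8
Slice 6: Δl = 3.1/cos44.4° = 4.339 m; N'_6 = 104·cos44.4° − 6·4.339 = 48.3; c'Δl = 72.89; W sinα = 72.8
Σc'Δl = 286.8 kN/m; ΣN' = 754.1 kN/m; ΣW sinα = 289.6 kN/m
Resisting = 286.8 + 754.1·tan22.5° = 286.8 + 312.4 = 599.2 kN/m
FS = 599.2 / 289.6 = 2.069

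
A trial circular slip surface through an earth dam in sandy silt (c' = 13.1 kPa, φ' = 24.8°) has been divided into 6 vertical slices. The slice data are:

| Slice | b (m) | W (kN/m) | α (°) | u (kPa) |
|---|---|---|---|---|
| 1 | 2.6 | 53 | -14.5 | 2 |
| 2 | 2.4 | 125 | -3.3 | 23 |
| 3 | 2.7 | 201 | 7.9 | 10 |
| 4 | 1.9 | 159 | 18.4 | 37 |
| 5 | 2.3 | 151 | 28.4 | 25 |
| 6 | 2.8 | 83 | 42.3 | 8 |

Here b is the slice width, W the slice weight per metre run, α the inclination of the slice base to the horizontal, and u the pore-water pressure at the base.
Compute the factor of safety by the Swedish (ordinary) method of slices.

Ordinary method of slices: FS = Σ[c'·Δl_i + (W_i cosα_i − u_i·Δl_i)·tanφ'] / Σ W_i sinα_i, with Δl_i = b_i / cosα_i.
Slice 1: Δl = 2.6/cos(-14.5°) = 2.686 m; N'_1 = 53·cos(-14.5°) − 2·2.686 = 45.9; c'Δl = 35.18; W sinα = -13.3
Slice 2: Δl = 2.4/cos(-3.3°) = 2.404 m; N'_2 = 125·cos(-3.3°) − 23·2.404 = 69.5; c'Δl = 31.49; W sinα = -7.2
Slice 3: Δl = 2.7/cos7.9° = 2.726 m; N'_3 = 201·cos7.9° − 10·2.726 = 171.8; c'Δl = 35.71; W sinα = 27.6
Slice 4: Δl = 1.9/cos18.4° = 2.002 m; N'_4 = 159·cos18.4° − 37·2.002 = 76.8; c'Δl = 26.23; W sinα = 50.2
Slice 5: Δl = 2.3/cos28.4° = 2.615 m; N'_5 = 151·cos28.4° − 25·2.615 = 67.5; c'Δl = 34.25; W sinα = 71.8
Slice 6: Δl = 2.8/cos42.3° = 3.786 m; N'_6 = 83·cos42.3° − 8·3.786 = 31.1; c'Δl = 49.59; W sinα = 55.9
Σc'Δl = 212.5 kN/m; ΣN' = 462.6 kN/m; ΣW sinα = 185.0 kN/m
Resisting = 212.5 + 462.6·tan24.8° = 212.5 + 213.8 = 426.2 kN/m
FS = 426.2 / 185.0 = 2.304

FS = 2.30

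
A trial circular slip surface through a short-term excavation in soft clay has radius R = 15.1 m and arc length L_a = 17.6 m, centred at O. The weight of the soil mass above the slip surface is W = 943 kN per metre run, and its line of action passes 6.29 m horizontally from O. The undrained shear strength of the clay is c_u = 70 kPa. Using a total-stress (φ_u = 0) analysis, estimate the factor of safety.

Taking moments about the centre O, the resisting moment is provided by the undrained shear strength acting along the arc:
M_R = c_u·L_a·R = 70·17.60·15.1 = 18603.2 kN·m/m
M_D = W·d = 943·6.29 = 5931.5 kN·m/m
FS = M_R / M_D = 18603.2 / 5931.5 = 3.136

FS = 3.14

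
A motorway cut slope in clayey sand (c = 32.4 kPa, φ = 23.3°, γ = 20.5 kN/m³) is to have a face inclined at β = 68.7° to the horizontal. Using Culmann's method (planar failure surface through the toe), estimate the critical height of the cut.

Culmann's analysis gives the critical failure plane at α_cr = (β + φ)/2 = (68.7 + 23.3)/2 = 46.0°, and the critical height
H_c = (4c/γ) · sinβ cosφ / [1 − cos(β − φ)]
    = (4·32.4/20.5) · sin68.7°·cos23.3° / [1 − cos(45.4°)]
    = 6.322 · 0.9317·0.9184 / [1 − 0.7022]
    = 6.322 · 0.8557 / 0.2978
    = 18.16 m

H_c = 18.16 m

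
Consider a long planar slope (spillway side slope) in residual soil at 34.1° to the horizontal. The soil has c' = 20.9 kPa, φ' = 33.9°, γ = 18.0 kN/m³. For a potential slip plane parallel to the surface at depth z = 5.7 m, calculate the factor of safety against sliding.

For an infinite slope with a slip plane parallel to the surface (no pore pressure): FS = [c' + γz cos²β tanφ'] / [γz sinβ cosβ].
γz = 18.0·5.7 = 102.60 kN/m²
Numerator = 20.9 + 102.60·cos²34.1°·tan33.9° = 20.9 + 102.60·0.6857·0.6720 = 68.174 kPa
Denominator = 102.60·sin34.1°·cos34.1° = 102.60·0.5606·0.8281 = 47.631 kPa
FS = 68.174 / 47.631 = 1.431

FS = 1.43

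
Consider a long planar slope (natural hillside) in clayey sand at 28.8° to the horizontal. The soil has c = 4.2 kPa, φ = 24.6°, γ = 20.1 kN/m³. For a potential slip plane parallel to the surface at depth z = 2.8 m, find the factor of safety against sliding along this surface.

FS = 1.01

For an infinite slope with a slip plane parallel to the surface (no pore pressure): FS = [c + γz cos²β tanφ] / [γz sinβ cosβ].
γz = 20.1·2.8 = 56.28 kN/m²
Numerator = 4.2 + 56.28·cos²28.8°·tan24.6° = 4.2 + 56.28·0.7679·0.4578 = 23.987 kPa
Denominator = 56.28·sin28.8°·cos28.8° = 56.28·0.4818·0.8763 = 23.759 kPa
FS = 23.987 / 23.759 = 1.010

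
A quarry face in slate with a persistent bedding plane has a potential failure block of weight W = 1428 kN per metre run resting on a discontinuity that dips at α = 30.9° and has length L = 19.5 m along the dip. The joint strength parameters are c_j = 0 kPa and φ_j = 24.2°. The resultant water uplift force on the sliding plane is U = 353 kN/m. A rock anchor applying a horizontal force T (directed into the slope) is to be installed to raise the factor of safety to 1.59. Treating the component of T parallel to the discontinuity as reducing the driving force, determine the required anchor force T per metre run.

Resolving forces along and normal to the sliding plane, with the horizontal anchor force T adding T·sinα to the effective normal force and T·cosα acting up the plane against the driving force:
FS = [c_jL + (W cosα − U + T sinα) tanφ_j] / [W sinα − T cosα]
Without the anchor: N' = 872.3 kN/m, driving T_d = 733.3 kN/m, resisting R = 0·19.5 + 872.3·tan24.2° = 392.0 kN/m, FS = 0.53.
Setting FS = 1.59 and solving for T:
1.59·(733.3 − T cos30.9°) = 392.0 + T sin30.9°·tan24.2°
T·(sin30.9°·tan24.2° + 1.59·cos30.9°) = 1.59·733.3 − 392.0
T·(0.5135·0.4494 + 1.59·0.8581) = 1166.0 − 392.0 = 774.0
T·1.5951 = 774.0
T = 485.2 kN/m

T = 485 kN/m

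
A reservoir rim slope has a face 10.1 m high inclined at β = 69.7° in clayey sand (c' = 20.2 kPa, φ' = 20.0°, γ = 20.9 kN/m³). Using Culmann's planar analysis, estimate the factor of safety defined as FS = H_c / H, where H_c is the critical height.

H_c = (4c'/γ) · sinβ cosφ' / [1 − cos(β − φ')]
    = (4·20.2/20.9) · sin69.7°·cos20.0° / [1 − cos49.7°]
    = 3.866 · 0.8813 / 0.3532 = 9.65 m
FS = H_c / H = 9.65 / 10.1 = 0.955

FS = 0.96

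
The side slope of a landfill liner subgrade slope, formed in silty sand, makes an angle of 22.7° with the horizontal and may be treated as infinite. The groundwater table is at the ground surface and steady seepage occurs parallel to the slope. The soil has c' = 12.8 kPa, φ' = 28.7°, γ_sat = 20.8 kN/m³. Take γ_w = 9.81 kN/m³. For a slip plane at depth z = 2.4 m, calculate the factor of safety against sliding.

FS = 1.41

With seepage parallel to the slope and the water table at the surface, the effective normal stress on the slip plane uses the buoyant unit weight γ' = γ_sat − γ_w while the driving shear stress uses γ_sat:
FS = [c' + γ' z cos²β tanφ'] / [γ_sat z sinβ cosβ]
γ' = 20.8 − 9.81 = 10.99 kN/m³
Numerator = 12.8 + 10.99·2.4·cos²22.7°·tan28.7° = 12.8 + 10.99·2.4·0.8511·0.5475 = 25.090 kPa
Denominator = 20.8·2.4·sin22.7°·cos22.7° = 20.8·2.4·0.3859·0.9225 = 17.772 kPa
FS = 25.090 / 17.772 = 1.412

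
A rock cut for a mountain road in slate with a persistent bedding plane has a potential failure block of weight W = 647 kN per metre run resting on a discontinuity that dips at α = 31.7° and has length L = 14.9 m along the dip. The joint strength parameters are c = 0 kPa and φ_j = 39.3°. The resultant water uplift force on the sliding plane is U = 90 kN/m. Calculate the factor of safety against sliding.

FS = 1.11

Resolving the block weight along and normal to the plane and applying the Mohr–Coulomb strength on the joint:
N' = W cosα − U = 647·cos31.7° − 90 = 460.5 kN/m
Driving force T = W sinα = 647·sin31.7° = 340.0 kN/m
Resisting force R = c·L + N'·tanφ_j = 0·14.9 + 460.5·tan39.3° = 0.0 + 376.9 = 376.9 kN/m
FS = R / T = 376.9 / 340.0 = 1.109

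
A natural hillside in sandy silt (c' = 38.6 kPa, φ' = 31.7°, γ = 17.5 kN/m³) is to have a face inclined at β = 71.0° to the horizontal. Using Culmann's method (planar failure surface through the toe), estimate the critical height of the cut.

Culmann's analysis gives the critical failure plane at α_cr = (β + φ')/2 = (71.0 + 31.7)/2 = 51.4°, and the critical height
H_c = (4c'/γ) · sinβ cosφ' / [1 − cos(β − φ')]
    = (4·38.6/17.5) · sin71.0°·cos31.7° / [1 − cos(39.3°)]
    = 8.823 · 0.9455·0.8508 / [1 − 0.7738]
    = 8.823 · 0.8045 / 0.2262
    = 31.38 m

H_c = 31.38 m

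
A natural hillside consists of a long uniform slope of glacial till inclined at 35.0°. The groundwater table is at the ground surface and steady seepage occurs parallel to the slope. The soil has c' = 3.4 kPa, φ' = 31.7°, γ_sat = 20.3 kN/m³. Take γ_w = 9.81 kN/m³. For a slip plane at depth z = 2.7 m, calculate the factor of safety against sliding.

With seepage parallel to the slope and the water table at the surface, the effective normal stress on the slip plane uses the buoyant unit weight γ' = γ_sat − γ_w while the driving shear stress uses γ_sat:
FS = [c' + γ' z cos²β tanφ'] / [γ_sat z sinβ cosβ]
γ' = 20.3 − 9.81 = 10.49 kN/m³
Numerator = 3.4 + 10.49·2.7·cos²35.0°·tan31.7° = 3.4 + 10.49·2.7·0.6710·0.6176 = 15.138 kPa
Denominator = 20.3·2.7·sin35.0°·cos35.0° = 20.3·2.7·0.5736·0.8192 = 25.752 kPa
FS = 15.138 / 25.752 = 0.588

FS = 0.59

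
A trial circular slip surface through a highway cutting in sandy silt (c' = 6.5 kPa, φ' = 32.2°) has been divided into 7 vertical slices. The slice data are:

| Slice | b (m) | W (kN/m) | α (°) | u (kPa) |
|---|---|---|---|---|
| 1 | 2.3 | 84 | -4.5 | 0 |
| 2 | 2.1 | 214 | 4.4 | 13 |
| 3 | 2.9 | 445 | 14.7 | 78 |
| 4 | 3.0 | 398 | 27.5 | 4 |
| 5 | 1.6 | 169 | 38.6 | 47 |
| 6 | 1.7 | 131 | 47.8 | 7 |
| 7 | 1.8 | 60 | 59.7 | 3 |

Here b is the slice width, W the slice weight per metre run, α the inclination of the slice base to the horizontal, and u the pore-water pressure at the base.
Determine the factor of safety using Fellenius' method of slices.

Ordinary method of slices: FS = Σ[c'·Δl_i + (W_i cosα_i − u_i·Δl_i)·tanφ'] / Σ W_i sinα_i, with Δl_i = b_i / cosα_i.
Slice 1: Δl = 2.3/cos(-4.5°) = 2.307 m; N'_1 = 84·cos(-4.5°) − 0·2.307 = 83.7; c'Δl = 15.00; W sinα = -6.6
Slice 2: Δl = 2.1/cos4.4° = 2.106 m; N'_2 = 214·cos4.4° − 13·2.106 = 186.0; c'Δl = 13.69; W sinα = 16.4
Slice 3: Δl = 2.9/cos14.7° = 2.998 m; N'_3 = 445·cos14.7° − 78·2.998 = 196.6; c'Δl = 19.49; W sinα = 112.9
Slice 4: Δl = 3.0/cos27.5° = 3.382 m; N'_4 = 398·cos27.5° − 4·3.382 = 339.5; c'Δl = 21.98; W sinα = 183.8
Slice 5: Δl = 1.6/cos38.6° = 2.047 m; N'_5 = 169·cos38.6° − 47·2.047 = 35.9; c'Δl = 13.31; W sinα = 105.4
Slice 6: Δl = 1.7/cos47.8° = 2.531 m; N'_6 = 131·cos47.8° − 7·2.531 = 70.3; c'Δl = 16.45; W sinα = 97.0
Slice 7: Δl = 1.8/cos59.7° = 3.568 m; N'_7 = 60·cos59.7° − 3·3.568 = 19.6; c'Δl = 23.19; W sinα = 51.8
Σc'Δl = 123.1 kN/m; ΣN' = 931.5 kN/m; ΣW sinα = 560.8 kN/m
Resisting = 123.1 + 931.5·tan32.2° = 123.1 + 586.6 = 709.7 kN/m
FS = 709.7 / 560.8 = 1.266

FS = 1.27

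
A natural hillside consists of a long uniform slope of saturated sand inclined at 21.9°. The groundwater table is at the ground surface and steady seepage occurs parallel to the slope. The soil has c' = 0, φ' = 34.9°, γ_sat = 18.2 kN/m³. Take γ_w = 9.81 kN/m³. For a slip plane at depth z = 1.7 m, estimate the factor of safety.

FS = 0.80

With seepage parallel to the slope and the water table at the surface, the effective normal stress on the slip plane uses the buoyant unit weight γ' = γ_sat − γ_w while the driving shear stress uses γ_sat:
FS = [c' + γ' z cos²β tanφ'] / [γ_sat z sinβ cosβ]
(For c' = 0 this reduces to FS = (γ'/γ_sat)·tanφ'/tanβ.)
γ' = 18.2 − 9.81 = 8.39 kN/m³
Numerator = 0.0 + 8.39·1.7·cos²21.9°·tan34.9° = 0.0 + 8.39·1.7·0.8609·0.6976 = 8.566 kPa
Denominator = 18.2·1.7·sin21.9°·cos21.9° = 18.2·1.7·0.3730·0.9278 = 10.707 kPa
FS = 8.566 / 10.707 = 0.800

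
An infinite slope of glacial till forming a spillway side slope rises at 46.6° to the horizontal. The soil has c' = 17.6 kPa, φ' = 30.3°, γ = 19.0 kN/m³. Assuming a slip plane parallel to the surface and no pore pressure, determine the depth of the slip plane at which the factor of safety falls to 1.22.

Setting FS = 1.22 in FS = [c' + γz cos²β tanφ'] / [γz sinβ cosβ] and solving for z:
z = c' / [γ cosβ (FS·sinβ − cosβ·tanφ')]
  = 17.6 / [19.0·cos46.6°·(1.22·sin46.6° − cos46.6°·tan30.3°)]
  = 17.6 / [19.0·0.6871·(1.22·0.7266 − 0.6871·0.5844)]
  = 17.6 / 6.3305 = 2.780 m

z = 2.78 m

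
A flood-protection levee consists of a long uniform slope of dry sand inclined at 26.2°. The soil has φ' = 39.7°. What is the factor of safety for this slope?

For a dry cohesionless infinite slope the factor of safety is FS = tanφ' / tanβ.
FS = tan39.7° / tan26.2° = 0.8302 / 0.4921 = 1.687

FS = 1.69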